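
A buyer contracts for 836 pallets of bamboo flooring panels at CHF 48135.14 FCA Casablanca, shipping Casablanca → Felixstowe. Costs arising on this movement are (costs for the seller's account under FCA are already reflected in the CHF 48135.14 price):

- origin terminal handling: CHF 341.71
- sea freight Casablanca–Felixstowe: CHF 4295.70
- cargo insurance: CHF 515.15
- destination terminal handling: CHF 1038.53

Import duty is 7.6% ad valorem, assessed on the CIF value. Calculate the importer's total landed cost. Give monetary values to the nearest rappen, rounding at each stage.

FCA: the seller delivers export-cleared goods to the carrier; the buyer bears costs from that point.
CIF value = FCA price + origin terminal + freight + insurance = 48135.14 + 341.71 + 4295.70 + 515.15 = 53287.70
Import duty = 53287.70 × 7.6% = 4049.87
Buyer bears: origin terminal 341.71 + freight 4295.70 + insurance 515.15 + destination terminal 1038.53 + duty 4049.87 = 10240.96
Landed cost = invoice 48135.14 + 10240.96 = 58376.10

Total landed cost: CHF 58376.10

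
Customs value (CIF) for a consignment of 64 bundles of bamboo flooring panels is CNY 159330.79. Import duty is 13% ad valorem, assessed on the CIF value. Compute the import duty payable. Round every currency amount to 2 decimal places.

Import duty: CNY 20713.00

Import duty = 159330.79 × 13% = 20713.00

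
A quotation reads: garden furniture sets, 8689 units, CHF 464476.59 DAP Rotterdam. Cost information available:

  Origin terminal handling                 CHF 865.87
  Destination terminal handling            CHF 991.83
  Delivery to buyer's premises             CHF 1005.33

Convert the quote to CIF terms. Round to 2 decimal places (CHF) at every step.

CIF price: CHF 462479.43

Not relevant to the conversion: origin terminal — on the seller under both DAP and CIF; already in the DAP price and stays in the CIF price.
From DAP to CIF, the seller no longer bears: destination terminal, delivery.
CIF price = 464476.59 − 991.83 − 1005.33 = 462479.43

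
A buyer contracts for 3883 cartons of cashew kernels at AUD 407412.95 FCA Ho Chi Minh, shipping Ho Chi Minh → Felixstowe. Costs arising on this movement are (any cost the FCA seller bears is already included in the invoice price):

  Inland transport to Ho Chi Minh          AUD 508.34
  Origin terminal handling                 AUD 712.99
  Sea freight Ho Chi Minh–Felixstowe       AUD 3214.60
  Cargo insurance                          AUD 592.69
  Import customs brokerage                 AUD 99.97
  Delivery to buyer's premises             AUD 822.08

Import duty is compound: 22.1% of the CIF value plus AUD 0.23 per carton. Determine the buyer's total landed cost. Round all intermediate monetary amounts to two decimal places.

FCA: the seller delivers export-cleared goods to the carrier; the buyer bears costs from that point.
Already in the invoice (seller's account under FCA): inland to port — exclude.
CIF value = FCA price + origin terminal + freight + insurance = 407412.95 + 712.99 + 3214.60 + 592.69 = 411933.23
Ad valorem component: 411933.23 × 22.1% = 91037.24
Specific component: 3883 × 0.23 = 893.09
Import duty = 91037.24 + 893.09 = 91930.33
Buyer bears: origin terminal 712.99 + freight 3214.60 + insurance 592.69 + brokerage 99.97 + delivery 822.08 + duty 91930.33 = 97372.66
Landed cost = invoice 407412.95 + 97372.66 = 504785.61

Total landed cost: AUD 504785.61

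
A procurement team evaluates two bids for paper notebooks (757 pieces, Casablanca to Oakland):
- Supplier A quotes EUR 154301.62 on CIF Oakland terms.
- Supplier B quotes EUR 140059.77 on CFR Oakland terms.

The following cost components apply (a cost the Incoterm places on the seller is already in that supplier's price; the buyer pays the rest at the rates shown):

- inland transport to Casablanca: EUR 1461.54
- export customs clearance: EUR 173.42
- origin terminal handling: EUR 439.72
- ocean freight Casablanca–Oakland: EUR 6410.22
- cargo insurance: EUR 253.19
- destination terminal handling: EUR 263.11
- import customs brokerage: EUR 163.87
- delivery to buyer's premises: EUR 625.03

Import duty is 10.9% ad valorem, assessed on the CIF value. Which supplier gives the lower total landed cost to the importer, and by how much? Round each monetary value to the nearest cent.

Supplier B is cheaper by EUR 15513.43

Supplier A (CIF):
The CIF price already equals the CIF value: 154301.62
Import duty = 154301.62 × 10.9% = 16818.88
Buyer bears (A): 263.11 + 163.87 + 625.03 = 1052.01
Landed cost (A) = invoice 154301.62 + 1052.01 + duty 16818.88 = 172172.51
Supplier B (CFR):
CIF value = CFR price + insurance = 140059.77 + 253.19 = 140312.96
Import duty = 140312.96 × 10.9% = 15294.11
Buyer bears (B): 253.19 + 263.11 + 163.87 + 625.03 = 1305.20
Landed cost (B) = invoice 140059.77 + 1305.20 + duty 15294.11 = 156659.08
Difference = |172172.51 − 156659.08| = 15513.43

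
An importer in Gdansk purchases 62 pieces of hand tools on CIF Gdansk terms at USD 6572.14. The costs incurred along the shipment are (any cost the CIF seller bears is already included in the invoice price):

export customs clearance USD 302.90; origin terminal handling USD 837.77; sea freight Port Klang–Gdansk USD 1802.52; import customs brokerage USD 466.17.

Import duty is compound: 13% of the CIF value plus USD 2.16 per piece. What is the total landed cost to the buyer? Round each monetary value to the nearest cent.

CIF: the seller pays costs through ocean freight and marine insurance to the destination port.
Already in the invoice (seller's account under CIF): export clearance, origin terminal, freight — exclude.
The CIF price already equals the CIF value: 6572.14
Ad valorem component: 6572.14 × 13% = 854.38
Specific component: 62 × 2.16 = 133.92
Import duty = 854.38 + 133.92 = 988.30
Buyer bears: brokerage 466.17 + duty 988.30 = 1454.47
Landed cost = invoice 6572.14 + 1454.47 = 8026.61

Total landed cost: USD 8026.61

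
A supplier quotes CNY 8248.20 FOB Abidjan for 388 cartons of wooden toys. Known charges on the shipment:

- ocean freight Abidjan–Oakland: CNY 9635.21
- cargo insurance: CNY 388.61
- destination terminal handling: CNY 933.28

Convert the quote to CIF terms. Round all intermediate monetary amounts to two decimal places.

Not relevant to the conversion: destination terminal — on the buyer under both terms; not part of either seller's price.
From FOB to CIF, the seller additionally bears: freight, insurance.
CIF price = 8248.20 + 9635.21 + 388.61 = 18272.02

CIF price: CNY 18272.02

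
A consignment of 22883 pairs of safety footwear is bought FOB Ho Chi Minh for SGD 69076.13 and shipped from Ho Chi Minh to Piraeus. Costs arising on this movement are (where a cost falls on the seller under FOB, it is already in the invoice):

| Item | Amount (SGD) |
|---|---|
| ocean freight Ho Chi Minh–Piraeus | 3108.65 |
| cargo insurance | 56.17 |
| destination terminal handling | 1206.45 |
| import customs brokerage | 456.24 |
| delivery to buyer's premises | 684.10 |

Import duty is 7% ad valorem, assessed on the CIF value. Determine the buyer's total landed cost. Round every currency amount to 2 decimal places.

FOB: the seller bears costs until goods are on board at the origin port; the buyer bears freight, insurance and all costs thereafter.
CIF value = FOB price + freight + insurance = 69076.13 + 3108.65 + 56.17 = 72240.95
Import duty = 72240.95 × 7% = 5056.87
Buyer bears: freight 3108.65 + insurance 56.17 + destination terminal 1206.45 + brokerage 456.24 + delivery 684.10 + duty 5056.87 = 10568.48
Landed cost = invoice 69076.13 + 10568.48 = 79644.61

Total landed cost: SGD 79644.61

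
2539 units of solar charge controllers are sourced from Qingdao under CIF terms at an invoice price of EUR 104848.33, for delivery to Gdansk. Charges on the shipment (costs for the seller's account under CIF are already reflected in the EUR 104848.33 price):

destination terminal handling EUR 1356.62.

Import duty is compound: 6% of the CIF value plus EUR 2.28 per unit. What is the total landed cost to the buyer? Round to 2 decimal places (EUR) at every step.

CIF: the seller pays costs through ocean freight and marine insurance to the destination port.
The CIF price already equals the CIF value: 104848.33
Ad valorem component: 104848.33 × 6% = 6290.90
Specific component: 2539 × 2.28 = 5788.92
Import duty = 6290.90 + 5788.92 = 12079.82
Buyer bears: destination terminal 1356.62 + duty 12079.82 = 13436.44
Landed cost = invoice 104848.33 + 13436.44 = 118284.77

Total landed cost: EUR 118284.77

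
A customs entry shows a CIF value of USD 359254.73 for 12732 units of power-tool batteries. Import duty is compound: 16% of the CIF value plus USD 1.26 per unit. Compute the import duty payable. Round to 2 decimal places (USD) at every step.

Ad valorem component: 359254.73 × 16% = 57480.76
Specific component: 12732 × 1.26 = 16042.32
Import duty = 57480.76 + 16042.32 = 73523.08

Import duty: USD 73523.08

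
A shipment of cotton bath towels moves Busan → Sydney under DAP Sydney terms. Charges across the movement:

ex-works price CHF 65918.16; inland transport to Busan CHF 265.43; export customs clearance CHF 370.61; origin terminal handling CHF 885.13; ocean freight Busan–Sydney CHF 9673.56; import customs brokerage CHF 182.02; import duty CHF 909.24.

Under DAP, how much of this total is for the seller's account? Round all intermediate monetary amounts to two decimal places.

DAP: the seller bears all costs to the named destination except import duty and clearance.
Seller's account: goods 65918.16 + inland to port 265.43 + export clearance 370.61 + origin terminal 885.13 + freight 9673.56 = 77112.89
Buyer's account: brokerage 182.02 + duty 909.24 = 1091.26

Seller's account: CHF 77112.89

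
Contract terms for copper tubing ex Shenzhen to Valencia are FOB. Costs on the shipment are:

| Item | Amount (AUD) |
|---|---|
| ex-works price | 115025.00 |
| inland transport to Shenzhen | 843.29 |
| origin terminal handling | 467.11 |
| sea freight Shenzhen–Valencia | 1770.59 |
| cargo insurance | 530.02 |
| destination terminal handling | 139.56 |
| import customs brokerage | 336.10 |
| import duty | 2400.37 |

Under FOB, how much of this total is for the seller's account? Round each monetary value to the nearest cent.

FOB: the seller bears costs until goods are on board at the origin port; the buyer bears freight, insurance and all costs thereafter.
Seller's account: goods 115025.00 + inland to port 843.29 + origin terminal 467.11 = 116335.40
Buyer's account: freight 1770.59 + insurance 530.02 + destination terminal 139.56 + brokerage 336.10 + duty 2400.37 = 5176.64

Seller's account: AUD 116335.40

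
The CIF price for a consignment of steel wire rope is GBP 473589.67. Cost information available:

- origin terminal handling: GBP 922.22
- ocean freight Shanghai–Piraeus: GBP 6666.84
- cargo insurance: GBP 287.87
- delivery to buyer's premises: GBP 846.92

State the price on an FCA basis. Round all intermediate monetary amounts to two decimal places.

Not relevant to the conversion: delivery — on the buyer under both terms; not part of either seller's price.
From CIF to FCA, the seller no longer bears: origin terminal, freight, insurance.
FCA price = 473589.67 − 922.22 − 6666.84 − 287.87 = 465712.74

FCA price: GBP 465712.74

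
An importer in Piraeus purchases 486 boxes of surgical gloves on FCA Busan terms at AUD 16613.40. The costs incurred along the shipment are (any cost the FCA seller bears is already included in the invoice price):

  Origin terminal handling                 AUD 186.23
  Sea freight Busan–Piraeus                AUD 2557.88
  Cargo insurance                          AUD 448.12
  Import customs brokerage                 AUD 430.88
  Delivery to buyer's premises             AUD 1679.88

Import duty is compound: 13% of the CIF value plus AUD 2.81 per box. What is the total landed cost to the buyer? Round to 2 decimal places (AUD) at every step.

Total landed cost: AUD 25856.78

FCA: the seller delivers export-cleared goods to the carrier; the buyer bears costs from that point.
CIF value = FCA price + origin terminal + freight + insurance = 16613.40 + 186.23 + 2557.88 + 448.12 = 19805.63
Ad valorem component: 19805.63 × 13% = 2574.73
Specific component: 486 × 2.81 = 1365.66
Import duty = 2574.73 + 1365.66 = 3940.39
Buyer bears: origin terminal 186.23 + freight 2557.88 + insurance 448.12 + brokerage 430.88 + delivery 1679.88 + duty 3940.39 = 9243.38
Landed cost = invoice 16613.40 + 9243.38 = 25856.78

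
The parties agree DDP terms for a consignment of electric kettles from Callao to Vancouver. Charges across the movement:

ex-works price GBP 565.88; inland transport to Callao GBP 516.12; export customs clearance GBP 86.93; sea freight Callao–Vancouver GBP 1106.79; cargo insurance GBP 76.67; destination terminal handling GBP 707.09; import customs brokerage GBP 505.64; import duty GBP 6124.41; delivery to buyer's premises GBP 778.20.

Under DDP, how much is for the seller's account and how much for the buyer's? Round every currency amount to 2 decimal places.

Seller: GBP 10467.73; buyer: GBP 0.00

DDP: the seller bears all costs including import duty.
Seller's account: goods 565.88 + inland to port 516.12 + export clearance 86.93 + freight 1106.79 + insurance 76.67 + destination terminal 707.09 + brokerage 505.64 + duty 6124.41 + delivery 778.20 = 10467.73
Buyer's account: 0.00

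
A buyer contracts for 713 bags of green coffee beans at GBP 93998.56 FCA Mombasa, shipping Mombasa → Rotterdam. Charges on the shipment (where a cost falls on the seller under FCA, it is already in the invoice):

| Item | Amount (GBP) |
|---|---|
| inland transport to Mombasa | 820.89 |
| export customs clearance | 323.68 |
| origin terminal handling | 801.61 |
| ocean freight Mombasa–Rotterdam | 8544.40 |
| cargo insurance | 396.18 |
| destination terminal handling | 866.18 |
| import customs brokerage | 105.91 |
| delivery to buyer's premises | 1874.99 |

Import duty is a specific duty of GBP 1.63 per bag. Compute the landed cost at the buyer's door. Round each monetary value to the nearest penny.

Total landed cost: GBP 107750.02

FCA: the seller delivers export-cleared goods to the carrier; the buyer bears costs from that point.
Already in the invoice (seller's account under FCA): inland to port, export clearance — exclude.
CIF value = FCA price + origin terminal + freight + insurance = 93998.56 + 801.61 + 8544.40 + 396.18 = 103740.75
Import duty = 713 × 1.63 = 1162.19
Buyer bears: origin terminal 801.61 + freight 8544.40 + insurance 396.18 + destination terminal 866.18 + brokerage 105.91 + delivery 1874.99 + duty 1162.19 = 13751.46
Landed cost = invoice 93998.56 + 13751.46 = 107750.02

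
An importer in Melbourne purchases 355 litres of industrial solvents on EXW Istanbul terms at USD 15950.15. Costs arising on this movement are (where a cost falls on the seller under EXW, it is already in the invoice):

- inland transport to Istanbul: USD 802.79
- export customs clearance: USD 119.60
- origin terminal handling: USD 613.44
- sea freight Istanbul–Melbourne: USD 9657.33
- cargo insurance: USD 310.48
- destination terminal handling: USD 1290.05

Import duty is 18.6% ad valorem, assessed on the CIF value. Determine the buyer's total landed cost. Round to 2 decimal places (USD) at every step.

Total landed cost: USD 33850.24

EXW: the seller makes goods available at their premises; the buyer bears all onward costs.
CIF value = EXW price + inland to port + export clearance + origin terminal + freight + insurance = 15950.15 + 802.79 + 119.60 + 613.44 + 9657.33 + 310.48 = 27453.79
Import duty = 27453.79 × 18.6% = 5106.40
Buyer bears: inland to port 802.79 + export clearance 119.60 + origin terminal 613.44 + freight 9657.33 + insurance 310.48 + destination terminal 1290.05 + duty 5106.40 = 17900.09
Landed cost = invoice 15950.15 + 17900.09 = 33850.24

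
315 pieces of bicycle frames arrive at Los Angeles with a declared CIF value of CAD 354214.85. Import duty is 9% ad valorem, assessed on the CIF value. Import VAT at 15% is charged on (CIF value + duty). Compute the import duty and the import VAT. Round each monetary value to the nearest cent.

Import duty = 354214.85 × 9% = 31879.34
VAT base = CIF + duty = 354214.85 + 31879.34 = 386094.19
Import VAT = 386094.19 × 15% = 57914.13

Import duty: CAD 31879.34; import VAT: CAD 57914.13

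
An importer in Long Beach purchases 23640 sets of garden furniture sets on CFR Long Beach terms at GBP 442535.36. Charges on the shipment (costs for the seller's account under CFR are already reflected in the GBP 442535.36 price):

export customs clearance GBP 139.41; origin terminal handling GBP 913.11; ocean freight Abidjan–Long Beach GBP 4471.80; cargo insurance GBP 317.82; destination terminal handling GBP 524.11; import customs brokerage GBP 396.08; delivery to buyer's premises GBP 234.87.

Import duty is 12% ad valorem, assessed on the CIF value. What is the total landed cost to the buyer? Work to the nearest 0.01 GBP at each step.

CFR: the seller pays costs through ocean freight to the destination port, but not insurance.
Already in the invoice (seller's account under CFR): export clearance, origin terminal, freight — exclude.
CIF value = CFR price + insurance = 442535.36 + 317.82 = 442853.18
Import duty = 442853.18 × 12% = 53142.38
Buyer bears: insurance 317.82 + destination terminal 524.11 + brokerage 396.08 + delivery 234.87 + duty 53142.38 = 54615.26
Landed cost = invoice 442535.36 + 54615.26 = 497150.62

Total landed cost: GBP 497150.62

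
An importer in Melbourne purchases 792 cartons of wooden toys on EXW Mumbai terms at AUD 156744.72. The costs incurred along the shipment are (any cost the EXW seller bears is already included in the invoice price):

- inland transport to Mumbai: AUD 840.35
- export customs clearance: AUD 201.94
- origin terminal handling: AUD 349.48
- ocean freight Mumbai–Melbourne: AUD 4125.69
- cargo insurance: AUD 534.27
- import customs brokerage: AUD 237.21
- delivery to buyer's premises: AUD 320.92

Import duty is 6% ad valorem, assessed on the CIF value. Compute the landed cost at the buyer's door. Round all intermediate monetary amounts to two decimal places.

Total landed cost: AUD 173122.37

EXW: the seller makes goods available at their premises; the buyer bears all onward costs.
CIF value = EXW price + inland to port + export clearance + origin terminal + freight + insurance = 156744.72 + 840.35 + 201.94 + 349.48 + 4125.69 + 534.27 = 162796.45
Import duty = 162796.45 × 6% = 9767.79
Buyer bears: inland to port 840.35 + export clearance 201.94 + origin terminal 349.48 + freight 4125.69 + insurance 534.27 + brokerage 237.21 + delivery 320.92 + duty 9767.79 = 16377.65
Landed cost = invoice 156744.72 + 16377.65 = 173122.37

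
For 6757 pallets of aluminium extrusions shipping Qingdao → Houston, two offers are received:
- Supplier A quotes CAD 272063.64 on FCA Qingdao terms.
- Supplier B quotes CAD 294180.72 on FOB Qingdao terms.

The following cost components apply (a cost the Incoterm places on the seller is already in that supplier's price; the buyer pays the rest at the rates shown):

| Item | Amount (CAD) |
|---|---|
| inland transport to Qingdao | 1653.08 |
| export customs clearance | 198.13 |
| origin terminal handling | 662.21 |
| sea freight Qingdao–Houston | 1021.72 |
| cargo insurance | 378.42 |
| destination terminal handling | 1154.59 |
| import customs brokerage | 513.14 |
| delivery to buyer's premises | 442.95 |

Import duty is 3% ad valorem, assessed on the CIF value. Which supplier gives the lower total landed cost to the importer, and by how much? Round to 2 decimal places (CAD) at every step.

Supplier A is cheaper by CAD 22098.52

Supplier A (FCA):
CIF value = FCA price + origin terminal + freight + insurance = 272063.64 + 662.21 + 1021.72 + 378.42 = 274125.99
Import duty = 274125.99 × 3% = 8223.78
Buyer bears (A): 662.21 + 1021.72 + 378.42 + 1154.59 + 513.14 + 442.95 = 4173.03
Landed cost (A) = invoice 272063.64 + 4173.03 + duty 8223.78 = 284460.45
Supplier B (FOB):
CIF value = FOB price + freight + insurance = 294180.72 + 1021.72 + 378.42 = 295580.86
Import duty = 295580.86 × 3% = 8867.43
Buyer bears (B): 1021.72 + 378.42 + 1154.59 + 513.14 + 442.95 = 3510.82
Landed cost (B) = invoice 294180.72 + 3510.82 + duty 8867.43 = 306558.97
Difference = |284460.45 − 306558.97| = 22098.52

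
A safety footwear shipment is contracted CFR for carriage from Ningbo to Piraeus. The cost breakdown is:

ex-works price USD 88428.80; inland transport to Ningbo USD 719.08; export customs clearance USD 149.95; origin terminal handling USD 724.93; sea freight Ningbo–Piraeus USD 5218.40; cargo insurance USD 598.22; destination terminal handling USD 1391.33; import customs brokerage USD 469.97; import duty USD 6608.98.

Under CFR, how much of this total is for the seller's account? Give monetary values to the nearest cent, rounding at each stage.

CFR: the seller pays costs through ocean freight to the destination port, but not insurance.
Seller's account: goods 88428.80 + inland to port 719.08 + export clearance 149.95 + origin terminal 724.93 + freight 5218.40 = 95241.16
Buyer's account: insurance 598.22 + destination terminal 1391.33 + brokerage 469.97 + duty 6608.98 = 9068.50

Seller's account: USD 95241.16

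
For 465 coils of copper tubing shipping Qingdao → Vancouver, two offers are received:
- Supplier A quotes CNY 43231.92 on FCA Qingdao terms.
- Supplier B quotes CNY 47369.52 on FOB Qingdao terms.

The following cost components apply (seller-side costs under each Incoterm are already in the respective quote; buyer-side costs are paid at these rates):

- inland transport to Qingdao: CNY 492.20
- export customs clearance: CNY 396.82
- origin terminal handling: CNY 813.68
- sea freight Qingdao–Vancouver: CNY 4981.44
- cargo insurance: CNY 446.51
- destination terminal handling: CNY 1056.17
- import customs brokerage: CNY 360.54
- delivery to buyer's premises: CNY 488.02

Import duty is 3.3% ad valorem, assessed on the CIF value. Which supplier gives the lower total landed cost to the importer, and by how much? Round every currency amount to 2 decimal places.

Supplier A is cheaper by CNY 3433.61

Supplier A (FCA):
CIF value = FCA price + origin terminal + freight + insurance = 43231.92 + 813.68 + 4981.44 + 446.51 = 49473.55
Import duty = 49473.55 × 3.3% = 1632.63
Buyer bears (A): 813.68 + 4981.44 + 446.51 + 1056.17 + 360.54 + 488.02 = 8146.36
Landed cost (A) = invoice 43231.92 + 8146.36 + duty 1632.63 = 53010.91
Supplier B (FOB):
CIF value = FOB price + freight + insurance = 47369.52 + 4981.44 + 446.51 = 52797.47
Import duty = 52797.47 × 3.3% = 1742.32
Buyer bears (B): 4981.44 + 446.51 + 1056.17 + 360.54 + 488.02 = 7332.68
Landed cost (B) = invoice 47369.52 + 7332.68 + duty 1742.32 = 56444.52
Difference = |53010.91 − 56444.52| = 3433.61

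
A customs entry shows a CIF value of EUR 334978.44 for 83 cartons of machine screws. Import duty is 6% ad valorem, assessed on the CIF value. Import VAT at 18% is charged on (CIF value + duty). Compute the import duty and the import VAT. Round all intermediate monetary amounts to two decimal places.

Import duty = 334978.44 × 6% = 20098.71
VAT base = CIF + duty = 334978.44 + 20098.71 = 355077.15
Import VAT = 355077.15 × 18% = 63913.89

Import duty: EUR 20098.71; import VAT: EUR 63913.89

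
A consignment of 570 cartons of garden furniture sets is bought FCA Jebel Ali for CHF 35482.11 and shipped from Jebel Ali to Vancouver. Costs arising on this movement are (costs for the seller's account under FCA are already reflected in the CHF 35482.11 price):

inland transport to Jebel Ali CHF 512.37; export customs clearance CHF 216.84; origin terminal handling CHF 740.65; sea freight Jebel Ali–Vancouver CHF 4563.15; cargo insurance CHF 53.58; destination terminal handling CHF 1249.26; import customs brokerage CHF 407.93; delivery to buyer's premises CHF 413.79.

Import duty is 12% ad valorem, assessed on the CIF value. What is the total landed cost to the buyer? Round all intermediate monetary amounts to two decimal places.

Total landed cost: CHF 47811.21

FCA: the seller delivers export-cleared goods to the carrier; the buyer bears costs from that point.
Already in the invoice (seller's account under FCA): inland to port, export clearance — exclude.
CIF value = FCA price + origin terminal + freight + insurance = 35482.11 + 740.65 + 4563.15 + 53.58 = 40839.49
Import duty = 40839.49 × 12% = 4900.74
Buyer bears: origin terminal 740.65 + freight 4563.15 + insurance 53.58 + destination terminal 1249.26 + brokerage 407.93 + delivery 413.79 + duty 4900.74 = 12329.10
Landed cost = invoice 35482.11 + 12329.10 = 47811.21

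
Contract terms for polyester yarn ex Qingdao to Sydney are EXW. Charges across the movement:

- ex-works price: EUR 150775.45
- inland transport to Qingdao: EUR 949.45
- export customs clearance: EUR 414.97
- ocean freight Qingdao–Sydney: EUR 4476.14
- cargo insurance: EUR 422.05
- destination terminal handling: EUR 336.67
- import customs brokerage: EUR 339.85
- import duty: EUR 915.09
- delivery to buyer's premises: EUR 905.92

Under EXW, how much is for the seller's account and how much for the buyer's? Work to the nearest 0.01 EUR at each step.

EXW: the seller makes goods available at their premises; the buyer bears all onward costs.
Seller's account: goods 150775.45 = 150775.45
Buyer's account: inland to port 949.45 + export clearance 414.97 + freight 4476.14 + insurance 422.05 + destination terminal 336.67 + brokerage 339.85 + duty 915.09 + delivery 905.92 = 8760.14

Seller: EUR 150775.45; buyer: EUR 8760.14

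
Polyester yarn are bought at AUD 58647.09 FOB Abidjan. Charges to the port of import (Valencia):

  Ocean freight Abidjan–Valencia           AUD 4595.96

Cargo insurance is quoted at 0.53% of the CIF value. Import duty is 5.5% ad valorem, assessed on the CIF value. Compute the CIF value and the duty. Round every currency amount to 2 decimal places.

Let C be the CIF value. C = FOB price + freight + 0.53% × C
C − 0.53% × C = 58647.09 + 4595.96
0.9947 × C = 63243.05
C = 63243.05 / 0.9947 = 63580.02
Insurance premium = 0.53% × 63580.02 = 336.97
Import duty = 63580.02 × 5.5% = 3496.90

CIF value: AUD 63580.02; import duty: AUD 3496.90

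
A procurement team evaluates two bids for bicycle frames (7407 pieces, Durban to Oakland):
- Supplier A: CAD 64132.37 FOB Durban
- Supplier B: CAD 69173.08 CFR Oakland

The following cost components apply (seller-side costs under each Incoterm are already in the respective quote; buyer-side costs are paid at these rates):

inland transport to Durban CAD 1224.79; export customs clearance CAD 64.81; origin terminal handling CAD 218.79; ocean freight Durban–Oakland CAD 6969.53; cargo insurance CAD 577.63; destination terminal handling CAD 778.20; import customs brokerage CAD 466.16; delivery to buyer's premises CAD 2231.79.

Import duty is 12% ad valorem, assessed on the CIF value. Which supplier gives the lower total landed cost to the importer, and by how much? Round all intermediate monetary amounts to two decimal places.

Supplier B is cheaper by CAD 2160.27

Supplier A (FOB):
CIF value = FOB price + freight + insurance = 64132.37 + 6969.53 + 577.63 = 71679.53
Import duty = 71679.53 × 12% = 8601.54
Buyer bears (A): 6969.53 + 577.63 + 778.20 + 466.16 + 2231.79 = 11023.31
Landed cost (A) = invoice 64132.37 + 11023.31 + duty 8601.54 = 83757.22
Supplier B (CFR):
CIF value = CFR price + insurance = 69173.08 + 577.63 = 69750.71
Import duty = 69750.71 × 12% = 8370.09
Buyer bears (B): 577.63 + 778.20 + 466.16 + 2231.79 = 4053.78
Landed cost (B) = invoice 69173.08 + 4053.78 + duty 8370.09 = 81596.95
Difference = |83757.22 − 81596.95| = 2160.27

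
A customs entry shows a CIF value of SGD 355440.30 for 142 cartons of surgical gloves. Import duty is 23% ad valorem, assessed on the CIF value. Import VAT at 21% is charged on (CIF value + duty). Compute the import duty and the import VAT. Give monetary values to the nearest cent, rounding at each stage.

Import duty: SGD 81751.27; import VAT: SGD 91810.23

Import duty = 355440.30 × 23% = 81751.27
VAT base = CIF + duty = 355440.30 + 81751.27 = 437191.57
Import VAT = 437191.57 × 21% = 91810.23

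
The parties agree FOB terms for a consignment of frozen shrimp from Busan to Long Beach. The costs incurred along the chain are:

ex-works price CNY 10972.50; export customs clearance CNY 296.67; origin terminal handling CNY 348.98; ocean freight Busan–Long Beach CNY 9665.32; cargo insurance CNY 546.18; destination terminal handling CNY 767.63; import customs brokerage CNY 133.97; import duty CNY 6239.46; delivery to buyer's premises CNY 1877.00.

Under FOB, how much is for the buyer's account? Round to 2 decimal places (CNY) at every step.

FOB: the seller bears costs until goods are on board at the origin port; the buyer bears freight, insurance and all costs thereafter.
Seller's account: goods 10972.50 + export clearance 296.67 + origin terminal 348.98 = 11618.15
Buyer's account: freight 9665.32 + insurance 546.18 + destination terminal 767.63 + brokerage 133.97 + duty 6239.46 + delivery 1877.00 = 19229.56

Buyer's account: CNY 19229.56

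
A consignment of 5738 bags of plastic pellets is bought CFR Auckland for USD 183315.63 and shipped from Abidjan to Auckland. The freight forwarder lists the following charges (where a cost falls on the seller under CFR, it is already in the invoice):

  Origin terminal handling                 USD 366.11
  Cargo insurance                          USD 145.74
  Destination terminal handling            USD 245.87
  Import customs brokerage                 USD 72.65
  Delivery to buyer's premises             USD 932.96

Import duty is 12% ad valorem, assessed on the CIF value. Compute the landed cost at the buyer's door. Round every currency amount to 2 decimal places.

CFR: the seller pays costs through ocean freight to the destination port, but not insurance.
Already in the invoice (seller's account under CFR): origin terminal — exclude.
CIF value = CFR price + insurance = 183315.63 + 145.74 = 183461.37
Import duty = 183461.37 × 12% = 22015.36
Buyer bears: insurance 145.74 + destination terminal 245.87 + brokerage 72.65 + delivery 932.96 + duty 22015.36 = 23412.58
Landed cost = invoice 183315.63 + 23412.58 = 206728.21

Total landed cost: USD 206728.21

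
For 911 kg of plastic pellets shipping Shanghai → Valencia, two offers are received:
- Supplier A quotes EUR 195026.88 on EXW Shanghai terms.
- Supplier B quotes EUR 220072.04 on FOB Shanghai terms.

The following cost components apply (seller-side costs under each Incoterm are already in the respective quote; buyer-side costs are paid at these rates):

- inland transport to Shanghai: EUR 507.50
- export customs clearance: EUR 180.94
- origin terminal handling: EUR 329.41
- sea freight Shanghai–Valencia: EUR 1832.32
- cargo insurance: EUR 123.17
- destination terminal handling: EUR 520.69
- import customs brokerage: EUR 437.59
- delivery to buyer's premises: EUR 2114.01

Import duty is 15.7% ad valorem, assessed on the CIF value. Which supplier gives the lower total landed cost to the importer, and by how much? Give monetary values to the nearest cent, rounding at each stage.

Supplier A is cheaper by EUR 27799.60

Supplier A (EXW):
CIF value = EXW price + inland to port + export clearance + origin terminal + freight + insurance = 195026.88 + 507.50 + 180.94 + 329.41 + 1832.32 + 123.17 = 198000.22
Import duty = 198000.22 × 15.7% = 31086.03
Buyer bears (A): 507.50 + 180.94 + 329.41 + 1832.32 + 123.17 + 520.69 + 437.59 + 2114.01 = 6045.63
Landed cost (A) = invoice 195026.88 + 6045.63 + duty 31086.03 = 232158.54
Supplier B (FOB):
CIF value = FOB price + freight + insurance = 220072.04 + 1832.32 + 123.17 = 222027.53
Import duty = 222027.53 × 15.7% = 34858.32
Buyer bears (B): 1832.32 + 123.17 + 520.69 + 437.59 + 2114.01 = 5027.78
Landed cost (B) = invoice 220072.04 + 5027.78 + duty 34858.32 = 259958.14
Difference = |232158.54 − 259958.14| = 27799.60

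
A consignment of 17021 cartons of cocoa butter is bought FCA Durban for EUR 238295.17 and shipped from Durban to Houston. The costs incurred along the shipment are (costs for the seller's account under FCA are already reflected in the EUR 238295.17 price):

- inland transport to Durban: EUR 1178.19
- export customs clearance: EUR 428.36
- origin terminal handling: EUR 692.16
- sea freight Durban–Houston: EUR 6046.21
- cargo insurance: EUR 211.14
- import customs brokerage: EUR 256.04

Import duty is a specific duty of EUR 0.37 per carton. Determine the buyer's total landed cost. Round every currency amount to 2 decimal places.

FCA: the seller delivers export-cleared goods to the carrier; the buyer bears costs from that point.
Already in the invoice (seller's account under FCA): inland to port, export clearance — exclude.
CIF value = FCA price + origin terminal + freight + insurance = 238295.17 + 692.16 + 6046.21 + 211.14 = 245244.68
Import duty = 17021 × 0.37 = 6297.77
Buyer bears: origin terminal 692.16 + freight 6046.21 + insurance 211.14 + brokerage 256.04 + duty 6297.77 = 13503.32
Landed cost = invoice 238295.17 + 13503.32 = 251798.49

Total landed cost: EUR 251798.49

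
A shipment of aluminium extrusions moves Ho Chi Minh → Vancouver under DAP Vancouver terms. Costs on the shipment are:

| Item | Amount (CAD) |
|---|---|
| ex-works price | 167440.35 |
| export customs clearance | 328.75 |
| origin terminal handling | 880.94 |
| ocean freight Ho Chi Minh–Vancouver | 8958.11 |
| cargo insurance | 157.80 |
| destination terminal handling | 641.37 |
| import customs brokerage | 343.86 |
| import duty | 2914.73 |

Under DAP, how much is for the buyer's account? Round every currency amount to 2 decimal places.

DAP: the seller bears all costs to the named destination except import duty and clearance.
Seller's account: goods 167440.35 + export clearance 328.75 + origin terminal 880.94 + freight 8958.11 + insurance 157.80 + destination terminal 641.37 = 178407.32
Buyer's account: brokerage 343.86 + duty 2914.73 = 3258.59

Buyer's account: CAD 3258.59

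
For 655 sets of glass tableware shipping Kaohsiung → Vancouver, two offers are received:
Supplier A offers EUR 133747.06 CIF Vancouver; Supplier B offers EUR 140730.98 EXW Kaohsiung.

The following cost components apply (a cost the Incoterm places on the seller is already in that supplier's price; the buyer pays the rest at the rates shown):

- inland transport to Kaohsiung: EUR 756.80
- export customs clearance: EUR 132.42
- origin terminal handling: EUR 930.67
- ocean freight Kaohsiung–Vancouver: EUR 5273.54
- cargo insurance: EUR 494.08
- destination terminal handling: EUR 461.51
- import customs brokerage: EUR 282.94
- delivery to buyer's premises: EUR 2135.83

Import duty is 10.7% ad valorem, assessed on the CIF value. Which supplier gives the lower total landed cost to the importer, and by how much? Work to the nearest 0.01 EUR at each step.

Supplier A (CIF):
The CIF price already equals the CIF value: 133747.06
Import duty = 133747.06 × 10.7% = 14310.94
Buyer bears (A): 461.51 + 282.94 + 2135.83 = 2880.28
Landed cost (A) = invoice 133747.06 + 2880.28 + duty 14310.94 = 150938.28
Supplier B (EXW):
CIF value = EXW price + inland to port + export clearance + origin terminal + freight + insurance = 140730.98 + 756.80 + 132.42 + 930.67 + 5273.54 + 494.08 = 148318.49
Import duty = 148318.49 × 10.7% = 15870.08
Buyer bears (B): 756.80 + 132.42 + 930.67 + 5273.54 + 494.08 + 461.51 + 282.94 + 2135.83 = 10467.79
Landed cost (B) = invoice 140730.98 + 10467.79 + duty 15870.08 = 167068.85
Difference = |150938.28 − 167068.85| = 16130.57

Supplier A is cheaper by EUR 16130.57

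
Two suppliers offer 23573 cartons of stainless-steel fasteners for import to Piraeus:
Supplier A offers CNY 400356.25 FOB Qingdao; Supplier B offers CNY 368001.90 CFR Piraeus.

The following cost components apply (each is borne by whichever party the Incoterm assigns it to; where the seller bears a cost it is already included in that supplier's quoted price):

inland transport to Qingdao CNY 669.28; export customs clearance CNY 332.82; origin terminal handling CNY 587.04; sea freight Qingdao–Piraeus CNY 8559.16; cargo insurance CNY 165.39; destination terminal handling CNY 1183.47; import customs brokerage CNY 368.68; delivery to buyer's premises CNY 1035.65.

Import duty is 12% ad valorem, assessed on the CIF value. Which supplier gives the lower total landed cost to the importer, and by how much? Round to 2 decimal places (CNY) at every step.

Supplier A (FOB):
CIF value = FOB price + freight + insurance = 400356.25 + 8559.16 + 165.39 = 409080.80
Import duty = 409080.80 × 12% = 49089.70
Buyer bears (A): 8559.16 + 165.39 + 1183.47 + 368.68 + 1035.65 = 11312.35
Landed cost (A) = invoice 400356.25 + 11312.35 + duty 49089.70 = 460758.30
Supplier B (CFR):
CIF value = CFR price + insurance = 368001.90 + 165.39 = 368167.29
Import duty = 368167.29 × 12% = 44180.07
Buyer bears (B): 165.39 + 1183.47 + 368.68 + 1035.65 = 2753.19
Landed cost (B) = invoice 368001.90 + 2753.19 + duty 44180.07 = 414935.16
Difference = |460758.30 − 414935.16| = 45823.14

Supplier B is cheaper by CNY 45823.14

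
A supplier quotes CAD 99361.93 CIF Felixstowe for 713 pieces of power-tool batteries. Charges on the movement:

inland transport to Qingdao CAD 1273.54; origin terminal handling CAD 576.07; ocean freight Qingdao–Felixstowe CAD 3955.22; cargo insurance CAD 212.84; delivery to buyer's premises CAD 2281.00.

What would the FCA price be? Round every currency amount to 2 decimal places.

Not relevant to the conversion: inland to port — on the seller under both CIF and FCA; already in the CIF price and stays in the FCA price. delivery — on the buyer under both terms; not part of either seller's price.
From CIF to FCA, the seller no longer bears: origin terminal, freight, insurance.
FCA price = 99361.93 − 576.07 − 3955.22 − 212.84 = 94617.80

FCA price: CAD 94617.80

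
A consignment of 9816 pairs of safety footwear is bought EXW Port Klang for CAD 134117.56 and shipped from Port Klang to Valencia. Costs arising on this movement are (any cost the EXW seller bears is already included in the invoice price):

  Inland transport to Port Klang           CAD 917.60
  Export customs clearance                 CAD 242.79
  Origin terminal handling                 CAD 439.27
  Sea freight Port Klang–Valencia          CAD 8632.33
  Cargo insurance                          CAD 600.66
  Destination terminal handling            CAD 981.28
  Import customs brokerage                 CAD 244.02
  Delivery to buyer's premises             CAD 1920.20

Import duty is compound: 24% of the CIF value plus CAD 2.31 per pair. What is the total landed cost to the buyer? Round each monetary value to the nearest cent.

EXW: the seller makes goods available at their premises; the buyer bears all onward costs.
CIF value = EXW price + inland to port + export clearance + origin terminal + freight + insurance = 134117.56 + 917.60 + 242.79 + 439.27 + 8632.33 + 600.66 = 144950.21
Ad valorem component: 144950.21 × 24% = 34788.05
Specific component: 9816 × 2.31 = 22674.96
Import duty = 34788.05 + 22674.96 = 57463.01
Buyer bears: inland to port 917.60 + export clearance 242.79 + origin terminal 439.27 + freight 8632.33 + insurance 600.66 + destination terminal 981.28 + brokerage 244.02 + delivery 1920.20 + duty 57463.01 = 71441.16
Landed cost = invoice 134117.56 + 71441.16 = 205558.72

Total landed cost: CAD 205558.72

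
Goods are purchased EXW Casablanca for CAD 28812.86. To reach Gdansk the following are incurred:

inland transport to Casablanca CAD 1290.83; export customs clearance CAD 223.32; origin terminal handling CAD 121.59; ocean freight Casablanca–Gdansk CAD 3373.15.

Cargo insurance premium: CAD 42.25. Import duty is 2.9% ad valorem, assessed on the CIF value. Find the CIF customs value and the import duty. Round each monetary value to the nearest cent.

CIF = EXW price + pre-shipment costs + freight + insurance
CIF = 28812.86 + 1290.83 + 223.32 + 121.59 + 3373.15 + 42.25 = 33864.00
Import duty = 33864.00 × 2.9% = 982.06

CIF value: CAD 33864.00; import duty: CAD 982.06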